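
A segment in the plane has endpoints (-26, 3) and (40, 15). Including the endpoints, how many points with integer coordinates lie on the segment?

The number of lattice points on a segment between lattice points is gcd(|Δx|,|Δy|) + 1 = gcd(66,12) + 1 = 6 + 1 = 7.

7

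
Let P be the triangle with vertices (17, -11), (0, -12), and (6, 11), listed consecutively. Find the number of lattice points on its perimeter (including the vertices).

13

Summing gcd(|Δx|,|Δy|) over the edges gives the boundary count: gcd(17,1) + gcd(6,23) + gcd(11,22) = 1+1+11 = 13.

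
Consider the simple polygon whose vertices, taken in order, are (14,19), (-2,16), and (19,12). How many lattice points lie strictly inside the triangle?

63

By the shoelace formula, twice the signed area is |(14·16 − (-2)·19) + ((-2)·12 − 19·16) + (19·19 − 14·12)| = 127, so the area is 63.5.
Summing gcd(|Δx|,|Δy|) over the edges gives the boundary count: gcd(16,3) + gcd(21,4) + gcd(5,7) = 1+1+1 = 3.
Pick's theorem gives I = A − B/2 + 1 = 63.5 − 3/2 + 1 = 63.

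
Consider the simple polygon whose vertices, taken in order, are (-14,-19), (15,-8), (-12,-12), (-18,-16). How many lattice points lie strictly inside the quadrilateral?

Using the shoelace formula, 2A = |((-14)·(-8) − 15·(-19)) + (15·(-12) − (-12)·(-8)) + ((-12)·(-16) − (-18)·(-12)) + ((-18)·(-19) − (-14)·(-16))| = 215, so the area is 107.5.
Along each edge there are gcd(|Δx|,|Δy|)+1 lattice points, so counting each shared vertex once the boundary has gcd(29,11) + gcd(27,4) + gcd(6,4) + gcd(4,3) = 1+1+2+1 = 5.
By Pick's theorem A = I + B/2 − 1, so I = 107.5 − 5/2 + 1 = 106.

106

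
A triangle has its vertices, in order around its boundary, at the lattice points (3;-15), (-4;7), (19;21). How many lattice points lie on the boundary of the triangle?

The number of boundary lattice points is Σ gcd(|Δx|,|Δy|) = gcd(7,22) + gcd(23,14) + gcd(16,36) = 1+1+4 = 6.

6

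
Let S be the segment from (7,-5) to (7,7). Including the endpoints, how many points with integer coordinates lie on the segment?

The number of lattice points on a segment between lattice points is gcd(|Δx|,|Δy|) + 1 = gcd(0,12) + 1 = 12 + 1 = 13.

13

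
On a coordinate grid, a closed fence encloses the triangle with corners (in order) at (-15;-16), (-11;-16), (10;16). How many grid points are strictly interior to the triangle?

62

The shoelace formula gives twice the area as |[(-15)·(-16) − (-11)·(-16)] + [(-11)·16 − 10·(-16)] + [10·(-16) − (-15)·16]| = 128, so the area is 64.
The number of boundary lattice points is Σ gcd(|Δx|,|Δy|) = gcd(4,0) + gcd(21,32) + gcd(25,32) = 4+1+1 = 6.
By Pick's theorem A = I + B/2 − 1, so I = 64 − 6/2 + 1 = 62.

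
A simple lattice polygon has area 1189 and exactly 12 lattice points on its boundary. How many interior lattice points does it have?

1184

Pick's theorem A = I + B/2 − 1 rearranges to I = A − B/2 + 1 = 1189 − 12/2 + 1 = 1184.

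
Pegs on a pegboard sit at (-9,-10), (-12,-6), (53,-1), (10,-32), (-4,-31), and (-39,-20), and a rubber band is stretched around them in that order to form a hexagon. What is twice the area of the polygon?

2779

Using the shoelace formula, 2A = |[(-9)·(-6) − (-12)·(-10)] + [(-12)·(-1) − 53·(-6)] + [53·(-32) − 10·(-1)] + [10·(-31) − (-4)·(-32)] + [(-4)·(-20) − (-39)·(-31)] + [(-39)·(-10) − (-9)·(-20)]| = 2779, so the area is 2779/2.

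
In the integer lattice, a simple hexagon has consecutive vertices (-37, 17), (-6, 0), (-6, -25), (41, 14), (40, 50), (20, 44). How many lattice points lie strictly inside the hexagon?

2690

By the shoelace formula, twice the signed area is |[(-37)·0 − (-6)·17] + [(-6)·(-25) − (-6)·0] + [(-6)·14 − 41·(-25)] + [41·50 − 40·14] + [40·44 − 20·50] + [20·17 − (-37)·44]| = 5411, so the area is 5411/2.
Along each edge there are gcd(|Δx|,|Δy|)+1 lattice points, so counting each shared vertex once the boundary has gcd(31,17) + gcd(0,25) + gcd(47,39) + gcd(1,36) + gcd(20,6) + gcd(57,27) = 1+25+1+1+2+3 = 33.
By Pick's theorem A = I + B/2 − 1, so I = 5411/2 − 33/2 + 1 = 2690.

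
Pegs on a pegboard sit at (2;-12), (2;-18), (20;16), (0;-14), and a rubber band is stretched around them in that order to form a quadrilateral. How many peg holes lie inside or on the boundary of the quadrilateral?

Using the shoelace formula, 2A = |[2·(-18) − 2·(-12)] + [2·16 − 20·(-18)] + [20·(-14) − 0·16] + [0·(-12) − 2·(-14)]| = 128, so the area is 64.
Along each edge there are gcd(|Δx|,|Δy|)+1 lattice points, so counting each shared vertex once the boundary has gcd(0,6) + gcd(18,34) + gcd(20,30) + gcd(2,2) = 6+2+10+2 = 20.
Pick's theorem gives I = A − B/2 + 1 = 64 − 20/2 + 1 = 55, so the closed region contains I + B = 55 + 20 = 75 lattice points.

75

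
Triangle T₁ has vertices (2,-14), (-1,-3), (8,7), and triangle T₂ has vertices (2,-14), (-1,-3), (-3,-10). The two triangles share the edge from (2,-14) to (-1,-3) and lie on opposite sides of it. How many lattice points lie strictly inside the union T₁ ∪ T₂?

The union is the simple quadrilateral with vertices (2,-14), (8,7), (-1,-3), (-3,-10) in order.
The shoelace formula gives twice the area as |[2·7 − 8·(-14)] + [8·(-3) − (-1)·7] + [(-1)·(-10) − (-3)·(-3)] + [(-3)·(-14) − 2·(-10)]| = 172, so the area is 86.
Along each edge there are gcd(|Δx|,|Δy|)+1 lattice points, so counting each shared vertex once the boundary has gcd(6,21) + gcd(9,10) + gcd(2,7) + gcd(5,4) = 3+1+1+1 = 6.
By Pick's theorem I = A − B/2 + 1 = 86 − 6/2 + 1 = 84.

84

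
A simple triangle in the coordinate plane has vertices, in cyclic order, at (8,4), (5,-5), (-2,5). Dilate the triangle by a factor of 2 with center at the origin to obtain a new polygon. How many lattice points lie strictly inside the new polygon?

182

The shoelace formula gives twice the area as |[8·(-5) − 5·4] + [5·5 − (-2)·(-5)] + [(-2)·4 − 8·5]| = 93, so the area is 46.5.
Along each edge there are gcd(|Δx|,|Δy|)+1 lattice points, so counting each shared vertex once the boundary has gcd(3,9) + gcd(7,10) + gcd(10,1) = 3+1+1 = 5.
Scaling by 2 multiplies the area by 2² = 4 (so the new area is 186) and multiplies the boundary lattice-point count by 2, giving 10.
By Pick's theorem, the interior count of the dilated polygon is 186 − 10/2 + 1 = 182.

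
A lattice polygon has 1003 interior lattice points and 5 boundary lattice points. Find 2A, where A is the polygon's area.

By Pick's theorem, A = I + B/2 − 1 = 1003 + 5/2 − 1 = 2009/2.
Hence 2A = 2009.

2009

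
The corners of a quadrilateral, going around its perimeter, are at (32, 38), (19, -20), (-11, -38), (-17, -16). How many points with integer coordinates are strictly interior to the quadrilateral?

Using the shoelace formula, 2A = |(32·(-20) − 19·38) + (19·(-38) − (-11)·(-20)) + ((-11)·(-16) − (-17)·(-38)) + ((-17)·38 − 32·(-16))| = 2908, so the area is 1454.
The number of boundary lattice points is Σ gcd(|Δx|,|Δy|) = gcd(13,58) + gcd(30,18) + gcd(6,22) + gcd(49,54) = 1+6+2+1 = 10.
By Pick's theorem A = I + B/2 − 1, so I = 1454 − 10/2 + 1 = 1450.

1450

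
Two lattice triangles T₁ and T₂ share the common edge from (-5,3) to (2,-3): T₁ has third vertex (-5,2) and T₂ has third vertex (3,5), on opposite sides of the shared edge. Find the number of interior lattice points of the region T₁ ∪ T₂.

33

The union is the simple quadrilateral with vertices (-5,3), (-5,2), (2,-3), (3,5) in order.
Using the shoelace formula, 2A = |((-5)·2 − (-5)·3) + ((-5)·(-3) − 2·2) + (2·5 − 3·(-3)) + (3·3 − (-5)·5)| = 69, so the area is 69/2.
Summing gcd(|Δx|,|Δy|) over the edges gives the boundary count: gcd(0,1) + gcd(7,5) + gcd(1,8) + gcd(8,2) = 1+1+1+2 = 5.
By Pick's theorem I = A − B/2 + 1 = 69/2 − 5/2 + 1 = 33.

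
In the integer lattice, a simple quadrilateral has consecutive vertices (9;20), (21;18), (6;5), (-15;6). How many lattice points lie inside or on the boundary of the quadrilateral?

256

The shoelace formula gives twice the area as |(9·18 − 21·20) + (21·5 − 6·18) + (6·6 − (-15)·5) + ((-15)·20 − 9·6)| = 504, so the area is 252.
Along each edge there are gcd(|Δx|,|Δy|)+1 lattice points, so counting each shared vertex once the boundary has gcd(12,2) + gcd(15,13) + gcd(21,1) + gcd(24,14) = 2+1+1+2 = 6.
Pick's theorem gives I = A − B/2 + 1 = 252 − 6/2 + 1 = 250, so the closed region contains I + B = 250 + 6 = 256 lattice points.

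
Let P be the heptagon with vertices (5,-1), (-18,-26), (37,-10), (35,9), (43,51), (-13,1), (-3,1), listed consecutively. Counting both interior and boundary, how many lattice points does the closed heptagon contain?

By the shoelace formula, twice the signed area is |[5·(-26) − (-18)·(-1)] + [(-18)·(-10) − 37·(-26)] + [37·9 − 35·(-10)] + [35·51 − 43·9] + [43·1 − (-13)·51] + [(-13)·1 − (-3)·1] + [(-3)·(-1) − 5·1]| = 3769, so the area is 1884.5.
Along each edge there are gcd(|Δx|,|Δy|)+1 lattice points, so counting each shared vertex once the boundary has gcd(23,25) + gcd(55,16) + gcd(2,19) + gcd(8,42) + gcd(56,50) + gcd(10,0) + gcd(8,2) = 1+1+1+2+2+10+2 = 19.
Pick's theorem gives I = A − B/2 + 1 = 1884.5 − 19/2 + 1 = 1876, so the closed region contains I + B = 1876 + 19 = 1895 lattice points.

1895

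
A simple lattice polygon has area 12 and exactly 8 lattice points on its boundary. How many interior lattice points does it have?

9

Pick's theorem A = I + B/2 − 1 rearranges to I = A − B/2 + 1 = 12 − 8/2 + 1 = 9.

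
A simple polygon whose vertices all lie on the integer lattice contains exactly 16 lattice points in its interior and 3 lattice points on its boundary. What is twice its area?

33

Pick's theorem states A = I + B/2 − 1, so A = 16 + 3/2 − 1 = 33/2.
Hence 2A = 33.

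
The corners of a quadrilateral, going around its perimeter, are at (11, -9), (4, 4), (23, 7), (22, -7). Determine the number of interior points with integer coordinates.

209

The shoelace formula gives twice the area as |[11·4 − 4·(-9)] + [4·7 − 23·4] + [23·(-7) − 22·7] + [22·(-9) − 11·(-7)]| = 420, so the area is 210.
Summing gcd(|Δx|,|Δy|) over the edges gives the boundary count: gcd(7,13) + gcd(19,3) + gcd(1,14) + gcd(11,2) = 1+1+1+1 = 4.
Pick's theorem gives I = A − B/2 + 1 = 210 − 4/2 + 1 = 209.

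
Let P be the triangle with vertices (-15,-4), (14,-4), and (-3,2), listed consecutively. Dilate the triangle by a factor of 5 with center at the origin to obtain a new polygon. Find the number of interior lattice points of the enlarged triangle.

Using the shoelace formula, 2A = |[(-15)·(-4) − 14·(-4)] + [14·2 − (-3)·(-4)] + [(-3)·(-4) − (-15)·2]| = 174, so the area is 87.
Along each edge there are gcd(|Δx|,|Δy|)+1 lattice points, so counting each shared vertex once the boundary has gcd(29,0) + gcd(17,6) + gcd(12,6) = 29+1+6 = 36.
Scaling by 5 multiplies the area by 5² = 25 (so the new area is 2175) and multiplies the boundary lattice-point count by 5, giving 180.
By Pick's theorem, the interior count of the dilated polygon is 2175 − 180/2 + 1 = 2086.

2086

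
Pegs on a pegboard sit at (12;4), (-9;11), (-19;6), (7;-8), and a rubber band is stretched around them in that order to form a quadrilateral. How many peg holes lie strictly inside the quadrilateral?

The shoelace formula gives twice the area as |(12·11 − (-9)·4) + ((-9)·6 − (-19)·11) + ((-19)·(-8) − 7·6) + (7·4 − 12·(-8))| = 557, so the area is 557/2.
Summing gcd(|Δx|,|Δy|) over the edges gives the boundary count: gcd(21,7) + gcd(10,5) + gcd(26,14) + gcd(5,12) = 7+5+2+1 = 15.
By Pick's theorem A = I + B/2 − 1, so I = 557/2 − 15/2 + 1 = 272.

272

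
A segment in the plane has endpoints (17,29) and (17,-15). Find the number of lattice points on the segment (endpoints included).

45

The number of lattice points on a segment between lattice points is gcd(|Δx|,|Δy|) + 1 = gcd(0,44) + 1 = 44 + 1 = 45.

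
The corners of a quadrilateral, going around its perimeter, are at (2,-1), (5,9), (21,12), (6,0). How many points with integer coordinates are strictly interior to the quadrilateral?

The shoelace formula gives twice the area as |[2·9 − 5·(-1)] + [5·12 − 21·9] + [21·0 − 6·12] + [6·(-1) − 2·0]| = 184, so the area is 92.
Summing gcd(|Δx|,|Δy|) over the edges gives the boundary count: gcd(3,10) + gcd(16,3) + gcd(15,12) + gcd(4,1) = 1+1+3+1 = 6.
By Pick's theorem A = I + B/2 − 1, so I = 92 − 6/2 + 1 = 90.

90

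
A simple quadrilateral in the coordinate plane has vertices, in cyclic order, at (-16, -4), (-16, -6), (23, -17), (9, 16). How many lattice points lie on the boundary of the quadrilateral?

The number of boundary lattice points is Σ gcd(|Δx|,|Δy|) = gcd(0,2) + gcd(39,11) + gcd(14,33) + gcd(25,20) = 2+1+1+5 = 9.

9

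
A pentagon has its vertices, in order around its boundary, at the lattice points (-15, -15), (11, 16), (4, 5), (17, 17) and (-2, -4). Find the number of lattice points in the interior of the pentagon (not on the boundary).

The shoelace formula gives twice the area as |[(-15)·16 − 11·(-15)] + [11·5 − 4·16] + [4·17 − 17·5] + [17·(-4) − (-2)·17] + [(-2)·(-15) − (-15)·(-4)]| = 165, so the area is 82.5.
The number of boundary lattice points is Σ gcd(|Δx|,|Δy|) = gcd(26,31) + gcd(7,11) + gcd(13,12) + gcd(19,21) + gcd(13,11) = 1+1+1+1+1 = 5.
Pick's theorem gives I = A − B/2 + 1 = 82.5 − 5/2 + 1 = 81.

81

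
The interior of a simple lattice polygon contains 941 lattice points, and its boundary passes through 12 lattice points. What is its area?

946

By Pick's theorem, A = I + B/2 − 1 = 941 + 12/2 − 1 = 946.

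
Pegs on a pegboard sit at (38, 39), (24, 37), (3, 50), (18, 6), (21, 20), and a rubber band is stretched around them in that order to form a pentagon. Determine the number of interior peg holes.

Using the shoelace formula, 2A = |[38·37 − 24·39] + [24·50 − 3·37] + [3·6 − 18·50] + [18·20 − 21·6] + [21·39 − 38·20]| = 970, so the area is 485.
Summing gcd(|Δx|,|Δy|) over the edges gives the boundary count: gcd(14,2) + gcd(21,13) + gcd(15,44) + gcd(3,14) + gcd(17,19) = 2+1+1+1+1 = 6.
By Pick's theorem A = I + B/2 − 1, so I = 485 − 6/2 + 1 = 483.

483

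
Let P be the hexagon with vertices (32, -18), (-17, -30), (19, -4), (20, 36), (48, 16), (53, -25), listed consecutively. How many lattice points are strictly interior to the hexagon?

The shoelace formula gives twice the area as |[32·(-30) − (-17)·(-18)] + [(-17)·(-4) − 19·(-30)] + [19·36 − 20·(-4)] + [20·16 − 48·36] + [48·(-25) − 53·16] + [53·(-18) − 32·(-25)]| = 3474, so the area is 1737.
Along each edge there are gcd(|Δx|,|Δy|)+1 lattice points, so counting each shared vertex once the boundary has gcd(49,12) + gcd(36,26) + gcd(1,40) + gcd(28,20) + gcd(5,41) + gcd(21,7) = 1+2+1+4+1+7 = 16.
By Pick's theorem A = I + B/2 − 1, so I = 1737 − 16/2 + 1 = 1730.

1730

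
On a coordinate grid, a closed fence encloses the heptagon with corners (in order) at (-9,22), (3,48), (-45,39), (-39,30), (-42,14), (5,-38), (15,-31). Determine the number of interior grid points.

2323

The shoelace formula gives twice the area as |((-9)·48 − 3·22) + (3·39 − (-45)·48) + ((-45)·30 − (-39)·39) + ((-39)·14 − (-42)·30) + ((-42)·(-38) − 5·14) + (5·(-31) − 15·(-38)) + (15·22 − (-9)·(-31))| = 4656, so the area is 2328.
Summing gcd(|Δx|,|Δy|) over the edges gives the boundary count: gcd(12,26) + gcd(48,9) + gcd(6,9) + gcd(3,16) + gcd(47,52) + gcd(10,7) + gcd(24,53) = 2+3+3+1+1+1+1 = 12.
Pick's theorem gives I = A − B/2 + 1 = 2328 − 12/2 + 1 = 2323.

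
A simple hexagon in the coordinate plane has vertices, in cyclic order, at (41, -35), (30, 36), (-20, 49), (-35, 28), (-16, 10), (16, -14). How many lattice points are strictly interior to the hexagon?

The shoelace formula gives twice the area as |(41·36 − 30·(-35)) + (30·49 − (-20)·36) + ((-20)·28 − (-35)·49) + ((-35)·10 − (-16)·28) + ((-16)·(-14) − 16·10) + (16·(-35) − 41·(-14))| = 6047, so the area is 3023.5.
The number of boundary lattice points is Σ gcd(|Δx|,|Δy|) = gcd(11,71) + gcd(50,13) + gcd(15,21) + gcd(19,18) + gcd(32,24) + gcd(25,21) = 1+1+3+1+8+1 = 15.
By Pick's theorem A = I + B/2 − 1, so I = 3023.5 − 15/2 + 1 = 3017.

3017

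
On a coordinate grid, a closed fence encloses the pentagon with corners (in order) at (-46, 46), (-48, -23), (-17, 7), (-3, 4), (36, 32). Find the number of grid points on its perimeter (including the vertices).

The number of boundary lattice points is Σ gcd(|Δx|,|Δy|) = gcd(2,69) + gcd(31,30) + gcd(14,3) + gcd(39,28) + gcd(82,14) = 1+1+1+1+2 = 6.

6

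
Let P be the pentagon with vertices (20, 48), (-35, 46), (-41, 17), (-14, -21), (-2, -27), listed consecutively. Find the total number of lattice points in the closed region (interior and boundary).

The shoelace formula gives twice the area as |(20·46 − (-35)·48) + ((-35)·17 − (-41)·46) + ((-41)·(-21) − (-14)·17) + ((-14)·(-27) − (-2)·(-21)) + ((-2)·48 − 20·(-27))| = 5770, so the area is 2885.
The number of boundary lattice points is Σ gcd(|Δx|,|Δy|) = gcd(55,2) + gcd(6,29) + gcd(27,38) + gcd(12,6) + gcd(22,75) = 1+1+1+6+1 = 10.
Pick's theorem gives I = A − B/2 + 1 = 2885 − 10/2 + 1 = 2881, so the closed region contains I + B = 2881 + 10 = 2891 lattice points.

2891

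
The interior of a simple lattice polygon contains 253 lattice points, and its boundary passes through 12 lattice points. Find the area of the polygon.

258

Pick's theorem states A = I + B/2 − 1, so A = 253 + 12/2 − 1 = 258.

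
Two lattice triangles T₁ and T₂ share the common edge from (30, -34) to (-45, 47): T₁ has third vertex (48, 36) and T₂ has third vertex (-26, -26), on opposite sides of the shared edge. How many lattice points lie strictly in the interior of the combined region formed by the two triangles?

The union is the simple quadrilateral with vertices (30, -34), (48, 36), (-45, 47), (-26, -26) in order.
The shoelace formula gives twice the area as |[30·36 − 48·(-34)] + [48·47 − (-45)·36] + [(-45)·(-26) − (-26)·47] + [(-26)·(-34) − 30·(-26)]| = 10644, so the area is 5322.
Summing gcd(|Δx|,|Δy|) over the edges gives the boundary count: gcd(18,70) + gcd(93,11) + gcd(19,73) + gcd(56,8) = 2+1+1+8 = 12.
By Pick's theorem I = A − B/2 + 1 = 5322 − 12/2 + 1 = 5317.

5317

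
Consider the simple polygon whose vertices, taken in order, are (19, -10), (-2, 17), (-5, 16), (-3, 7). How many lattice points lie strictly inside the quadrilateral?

131

Using the shoelace formula, 2A = |(19·17 − (-2)·(-10)) + ((-2)·16 − (-5)·17) + ((-5)·7 − (-3)·16) + ((-3)·(-10) − 19·7)| = 266, so the area is 133.
The number of boundary lattice points is Σ gcd(|Δx|,|Δy|) = gcd(21,27) + gcd(3,1) + gcd(2,9) + gcd(22,17) = 3+1+1+1 = 6.
By Pick's theorem A = I + B/2 − 1, so I = 133 − 6/2 + 1 = 131.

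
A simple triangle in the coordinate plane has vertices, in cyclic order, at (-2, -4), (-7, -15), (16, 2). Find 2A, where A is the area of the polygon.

Using the shoelace formula, 2A = |((-2)·(-15) − (-7)·(-4)) + ((-7)·2 − 16·(-15)) + (16·(-4) − (-2)·2)| = 168, so the area is 84.

168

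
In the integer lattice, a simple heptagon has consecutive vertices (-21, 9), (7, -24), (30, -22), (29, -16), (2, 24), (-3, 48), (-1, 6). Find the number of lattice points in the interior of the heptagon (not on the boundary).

By the shoelace formula, twice the signed area is |[(-21)·(-24) − 7·9] + [7·(-22) − 30·(-24)] + [30·(-16) − 29·(-22)] + [29·24 − 2·(-16)] + [2·48 − (-3)·24] + [(-3)·6 − (-1)·48] + [(-1)·9 − (-21)·6]| = 2208, so the area is 1104.
The number of boundary lattice points is Σ gcd(|Δx|,|Δy|) = gcd(28,33) + gcd(23,2) + gcd(1,6) + gcd(27,40) + gcd(5,24) + gcd(2,42) + gcd(20,3) = 1+1+1+1+1+2+1 = 8.
By Pick's theorem A = I + B/2 − 1, so I = 1104 − 8/2 + 1 = 1101.

1101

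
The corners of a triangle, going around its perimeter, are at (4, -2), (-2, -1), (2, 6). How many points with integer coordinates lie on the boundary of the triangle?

The number of boundary lattice points is Σ gcd(|Δx|,|Δy|) = gcd(6,1) + gcd(4,7) + gcd(2,8) = 1+1+2 = 4.

4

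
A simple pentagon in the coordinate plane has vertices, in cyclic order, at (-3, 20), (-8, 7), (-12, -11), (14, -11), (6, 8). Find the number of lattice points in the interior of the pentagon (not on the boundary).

By the shoelace formula, twice the signed area is |[(-3)·7 − (-8)·20] + [(-8)·(-11) − (-12)·7] + [(-12)·(-11) − 14·(-11)] + [14·8 − 6·(-11)] + [6·20 − (-3)·8]| = 919, so the area is 459.5.
The number of boundary lattice points is Σ gcd(|Δx|,|Δy|) = gcd(5,13) + gcd(4,18) + gcd(26,0) + gcd(8,19) + gcd(9,12) = 1+2+26+1+3 = 33.
Pick's theorem gives I = A − B/2 + 1 = 459.5 − 33/2 + 1 = 444.

444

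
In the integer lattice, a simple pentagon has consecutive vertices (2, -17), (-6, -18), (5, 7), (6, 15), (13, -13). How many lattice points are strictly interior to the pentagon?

258

The shoelace formula gives twice the area as |(2·(-18) − (-6)·(-17)) + ((-6)·7 − 5·(-18)) + (5·15 − 6·7) + (6·(-13) − 13·15) + (13·(-17) − 2·(-13))| = 525, so the area is 525/2.
Summing gcd(|Δx|,|Δy|) over the edges gives the boundary count: gcd(8,1) + gcd(11,25) + gcd(1,8) + gcd(7,28) + gcd(11,4) = 1+1+1+7+1 = 11.
By Pick's theorem A = I + B/2 − 1, so I = 525/2 − 11/2 + 1 = 258.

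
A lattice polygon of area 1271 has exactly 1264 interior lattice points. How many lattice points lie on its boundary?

16

Pick's theorem gives A = I + B/2 − 1, so B = 2(A − I + 1) = 2(1271 − 1264 + 1) = 16.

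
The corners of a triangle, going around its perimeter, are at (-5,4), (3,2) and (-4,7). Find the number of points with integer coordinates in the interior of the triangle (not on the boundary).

The shoelace formula gives twice the area as |((-5)·2 − 3·4) + (3·7 − (-4)·2) + ((-4)·4 − (-5)·7)| = 26, so the area is 13.
Summing gcd(|Δx|,|Δy|) over the edges gives the boundary count: gcd(8,2) + gcd(7,5) + gcd(1,3) = 2+1+1 = 4.
By Pick's theorem A = I + B/2 − 1, so I = 13 − 4/2 + 1 = 12.

12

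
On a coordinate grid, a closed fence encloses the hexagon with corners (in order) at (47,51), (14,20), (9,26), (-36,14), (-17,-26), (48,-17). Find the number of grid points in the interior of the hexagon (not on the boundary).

3712

The shoelace formula gives twice the area as |[47·20 − 14·51] + [14·26 − 9·20] + [9·14 − (-36)·26] + [(-36)·(-26) − (-17)·14] + [(-17)·(-17) − 48·(-26)] + [48·51 − 47·(-17)]| = 7430, so the area is 3715.
The number of boundary lattice points is Σ gcd(|Δx|,|Δy|) = gcd(33,31) + gcd(5,6) + gcd(45,12) + gcd(19,40) + gcd(65,9) + gcd(1,68) = 1+1+3+1+1+1 = 8.
By Pick's theorem A = I + B/2 − 1, so I = 3715 − 8/2 + 1 = 3712.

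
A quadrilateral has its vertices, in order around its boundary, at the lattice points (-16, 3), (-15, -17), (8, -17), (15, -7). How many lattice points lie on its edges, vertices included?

Along each edge there are gcd(|Δx|,|Δy|)+1 lattice points, so counting each shared vertex once the boundary has gcd(1,20) + gcd(23,0) + gcd(7,10) + gcd(31,10) = 1+23+1+1 = 26.

26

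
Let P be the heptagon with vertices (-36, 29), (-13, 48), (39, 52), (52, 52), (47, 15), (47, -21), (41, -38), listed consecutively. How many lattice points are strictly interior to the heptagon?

4490

By the shoelace formula, twice the signed area is |((-36)·48 − (-13)·29) + ((-13)·52 − 39·48) + (39·52 − 52·52) + (52·15 − 47·52) + (47·(-21) − 47·15) + (47·(-38) − 41·(-21)) + (41·29 − (-36)·(-38))| = 9035, so the area is 4517.5.
Summing gcd(|Δx|,|Δy|) over the edges gives the boundary count: gcd(23,19) + gcd(52,4) + gcd(13,0) + gcd(5,37) + gcd(0,36) + gcd(6,17) + gcd(77,67) = 1+4+13+1+36+1+1 = 57.
By Pick's theorem A = I + B/2 − 1, so I = 4517.5 − 57/2 + 1 = 4490.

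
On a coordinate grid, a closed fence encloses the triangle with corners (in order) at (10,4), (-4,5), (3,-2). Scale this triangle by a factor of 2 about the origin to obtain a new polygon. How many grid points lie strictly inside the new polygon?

174

By the shoelace formula, twice the signed area is |[10·5 − (-4)·4] + [(-4)·(-2) − 3·5] + [3·4 − 10·(-2)]| = 91, so the area is 45.5.
Along each edge there are gcd(|Δx|,|Δy|)+1 lattice points, so counting each shared vertex once the boundary has gcd(14,1) + gcd(7,7) + gcd(7,6) = 1+7+1 = 9.
Scaling by 2 multiplies the area by 2² = 4 (so the new area is 182) and multiplies the boundary lattice-point count by 2, giving 18.
By Pick's theorem, the interior count of the dilated polygon is 182 − 18/2 + 1 = 174.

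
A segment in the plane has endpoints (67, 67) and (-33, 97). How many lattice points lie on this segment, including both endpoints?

11

The number of lattice points on a segment between lattice points is gcd(|Δx|,|Δy|) + 1 = gcd(100,30) + 1 = 10 + 1 = 11.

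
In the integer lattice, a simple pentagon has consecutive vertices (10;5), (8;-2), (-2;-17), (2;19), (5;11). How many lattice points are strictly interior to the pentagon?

By the shoelace formula, twice the signed area is |[10·(-2) − 8·5] + [8·(-17) − (-2)·(-2)] + [(-2)·19 − 2·(-17)] + [2·11 − 5·19] + [5·5 − 10·11]| = 362, so the area is 181.
Summing gcd(|Δx|,|Δy|) over the edges gives the boundary count: gcd(2,7) + gcd(10,15) + gcd(4,36) + gcd(3,8) + gcd(5,6) = 1+5+4+1+1 = 12.
By Pick's theorem A = I + B/2 − 1, so I = 181 − 12/2 + 1 = 176.

176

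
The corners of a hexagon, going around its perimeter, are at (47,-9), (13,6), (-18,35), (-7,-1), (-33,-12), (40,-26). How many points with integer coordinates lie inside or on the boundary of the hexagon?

1742

By the shoelace formula, twice the signed area is |(47·6 − 13·(-9)) + (13·35 − (-18)·6) + ((-18)·(-1) − (-7)·35) + ((-7)·(-12) − (-33)·(-1)) + ((-33)·(-26) − 40·(-12)) + (40·(-9) − 47·(-26))| = 3476, so the area is 1738.
Summing gcd(|Δx|,|Δy|) over the edges gives the boundary count: gcd(34,15) + gcd(31,29) + gcd(11,36) + gcd(26,11) + gcd(73,14) + gcd(7,17) = 1+1+1+1+1+1 = 6.
Pick's theorem gives I = A − B/2 + 1 = 1738 − 6/2 + 1 = 1736, so the closed region contains I + B = 1736 + 6 = 1742 lattice points.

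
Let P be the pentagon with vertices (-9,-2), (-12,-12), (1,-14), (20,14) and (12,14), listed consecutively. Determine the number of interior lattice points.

The shoelace formula gives twice the area as |[(-9)·(-12) − (-12)·(-2)] + [(-12)·(-14) − 1·(-12)] + [1·14 − 20·(-14)] + [20·14 − 12·14] + [12·(-2) − (-9)·14]| = 772, so the area is 386.
Summing gcd(|Δx|,|Δy|) over the edges gives the boundary count: gcd(3,10) + gcd(13,2) + gcd(19,28) + gcd(8,0) + gcd(21,16) = 1+1+1+8+1 = 12.
Pick's theorem gives I = A − B/2 + 1 = 386 − 12/2 + 1 = 381.

381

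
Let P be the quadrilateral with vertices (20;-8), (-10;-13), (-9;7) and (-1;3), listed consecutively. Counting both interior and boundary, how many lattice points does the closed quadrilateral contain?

306

The shoelace formula gives twice the area as |[20·(-13) − (-10)·(-8)] + [(-10)·7 − (-9)·(-13)] + [(-9)·3 − (-1)·7] + [(-1)·(-8) − 20·3]| = 599, so the area is 599/2.
Summing gcd(|Δx|,|Δy|) over the edges gives the boundary count: gcd(30,5) + gcd(1,20) + gcd(8,4) + gcd(21,11) = 5+1+4+1 = 11.
Pick's theorem gives I = A − B/2 + 1 = 599/2 − 11/2 + 1 = 295, so the closed region contains I + B = 295 + 11 = 306 lattice points.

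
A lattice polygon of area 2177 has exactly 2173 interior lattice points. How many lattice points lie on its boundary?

Pick's theorem gives A = I + B/2 − 1, so B = 2(A − I + 1) = 2(2177 − 2173 + 1) = 10.

10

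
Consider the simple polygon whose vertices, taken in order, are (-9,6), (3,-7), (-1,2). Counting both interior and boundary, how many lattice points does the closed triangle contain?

The shoelace formula gives twice the area as |((-9)·(-7) − 3·6) + (3·2 − (-1)·(-7)) + ((-1)·6 − (-9)·2)| = 56, so the area is 28.
Along each edge there are gcd(|Δx|,|Δy|)+1 lattice points, so counting each shared vertex once the boundary has gcd(12,13) + gcd(4,9) + gcd(8,4) = 1+1+4 = 6.
Pick's theorem gives I = A − B/2 + 1 = 28 − 6/2 + 1 = 26, so the closed region contains I + B = 26 + 6 = 32 lattice points.

32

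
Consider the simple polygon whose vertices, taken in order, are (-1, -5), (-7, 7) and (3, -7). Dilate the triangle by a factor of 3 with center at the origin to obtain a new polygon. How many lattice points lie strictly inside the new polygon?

148

By the shoelace formula, twice the signed area is |((-1)·7 − (-7)·(-5)) + ((-7)·(-7) − 3·7) + (3·(-5) − (-1)·(-7))| = 36, so the area is 18.
Along each edge there are gcd(|Δx|,|Δy|)+1 lattice points, so counting each shared vertex once the boundary has gcd(6,12) + gcd(10,14) + gcd(4,2) = 6+2+2 = 10.
Scaling by 3 multiplies the area by 3² = 9 (so the new area is 162) and multiplies the boundary lattice-point count by 3, giving 30.
By Pick's theorem, the interior count of the dilated polygon is 162 − 30/2 + 1 = 148.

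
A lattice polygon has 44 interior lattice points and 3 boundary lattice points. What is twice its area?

By Pick's theorem, A = I + B/2 − 1 = 44 + 3/2 − 1 = 89/2.
Hence 2A = 89.

89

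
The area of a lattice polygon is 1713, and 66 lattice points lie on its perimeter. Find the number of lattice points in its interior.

Pick's theorem A = I + B/2 − 1 rearranges to I = A − B/2 + 1 = 1713 − 66/2 + 1 = 1681.

1681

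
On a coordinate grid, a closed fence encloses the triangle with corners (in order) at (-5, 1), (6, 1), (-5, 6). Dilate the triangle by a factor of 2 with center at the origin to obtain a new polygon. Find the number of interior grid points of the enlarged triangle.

94

Using the shoelace formula, 2A = |[(-5)·1 − 6·1] + [6·6 − (-5)·1] + [(-5)·1 − (-5)·6]| = 55, so the area is 27.5.
The number of boundary lattice points is Σ gcd(|Δx|,|Δy|) = gcd(11,0) + gcd(11,5) + gcd(0,5) = 11+1+5 = 17.
Scaling by 2 multiplies the area by 2² = 4 (so the new area is 110) and multiplies the boundary lattice-point count by 2, giving 34.
By Pick's theorem, the interior count of the dilated polygon is 110 − 34/2 + 1 = 94.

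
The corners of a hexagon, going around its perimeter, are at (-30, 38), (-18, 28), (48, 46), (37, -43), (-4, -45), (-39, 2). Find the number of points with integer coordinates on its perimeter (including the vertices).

Summing gcd(|Δx|,|Δy|) over the edges gives the boundary count: gcd(12,10) + gcd(66,18) + gcd(11,89) + gcd(41,2) + gcd(35,47) + gcd(9,36) = 2+6+1+1+1+9 = 20.

20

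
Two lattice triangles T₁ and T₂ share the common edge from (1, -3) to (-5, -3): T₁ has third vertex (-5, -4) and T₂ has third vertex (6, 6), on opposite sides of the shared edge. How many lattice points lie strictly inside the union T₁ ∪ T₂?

29

The union is the simple quadrilateral with vertices (1, -3), (-5, -4), (-5, -3), (6, 6) in order.
Using the shoelace formula, 2A = |(1·(-4) − (-5)·(-3)) + ((-5)·(-3) − (-5)·(-4)) + ((-5)·6 − 6·(-3)) + (6·(-3) − 1·6)| = 60, so the area is 30.
The number of boundary lattice points is Σ gcd(|Δx|,|Δy|) = gcd(6,1) + gcd(0,1) + gcd(11,9) + gcd(5,9) = 1+1+1+1 = 4.
By Pick's theorem I = A − B/2 + 1 = 30 − 4/2 + 1 = 29.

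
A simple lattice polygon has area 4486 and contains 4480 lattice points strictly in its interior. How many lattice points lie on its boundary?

Pick's theorem gives A = I + B/2 − 1, so B = 2(A − I + 1) = 2(4486 − 4480 + 1) = 14.

14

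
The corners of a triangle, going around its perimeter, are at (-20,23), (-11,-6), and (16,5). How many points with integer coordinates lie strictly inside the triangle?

432

The shoelace formula gives twice the area as |((-20)·(-6) − (-11)·23) + ((-11)·5 − 16·(-6)) + (16·23 − (-20)·5)| = 882, so the area is 441.
Along each edge there are gcd(|Δx|,|Δy|)+1 lattice points, so counting each shared vertex once the boundary has gcd(9,29) + gcd(27,11) + gcd(36,18) = 1+1+18 = 20.
Pick's theorem gives I = A − B/2 + 1 = 441 − 20/2 + 1 = 432.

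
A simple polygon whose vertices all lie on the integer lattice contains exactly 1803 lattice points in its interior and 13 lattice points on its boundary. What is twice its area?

By Pick's theorem, A = I + B/2 − 1 = 1803 + 13/2 − 1 = 3617/2.
Hence 2A = 3617.

3617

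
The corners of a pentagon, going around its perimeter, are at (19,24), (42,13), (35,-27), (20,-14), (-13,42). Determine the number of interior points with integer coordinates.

1374

The shoelace formula gives twice the area as |(19·13 − 42·24) + (42·(-27) − 35·13) + (35·(-14) − 20·(-27)) + (20·42 − (-13)·(-14)) + ((-13)·24 − 19·42)| = 2752, so the area is 1376.
Along each edge there are gcd(|Δx|,|Δy|)+1 lattice points, so counting each shared vertex once the boundary has gcd(23,11) + gcd(7,40) + gcd(15,13) + gcd(33,56) + gcd(32,18) = 1+1+1+1+2 = 6.
By Pick's theorem A = I + B/2 − 1, so I = 1376 − 6/2 + 1 = 1374.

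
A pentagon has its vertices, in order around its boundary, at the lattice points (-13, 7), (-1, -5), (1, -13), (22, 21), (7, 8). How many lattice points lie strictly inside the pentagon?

By the shoelace formula, twice the signed area is |[(-13)·(-5) − (-1)·7] + [(-1)·(-13) − 1·(-5)] + [1·21 − 22·(-13)] + [22·8 − 7·21] + [7·7 − (-13)·8]| = 579, so the area is 289.5.
Along each edge there are gcd(|Δx|,|Δy|)+1 lattice points, so counting each shared vertex once the boundary has gcd(12,12) + gcd(2,8) + gcd(21,34) + gcd(15,13) + gcd(20,1) = 12+2+1+1+1 = 17.
Pick's theorem gives I = A − B/2 + 1 = 289.5 − 17/2 + 1 = 282.

282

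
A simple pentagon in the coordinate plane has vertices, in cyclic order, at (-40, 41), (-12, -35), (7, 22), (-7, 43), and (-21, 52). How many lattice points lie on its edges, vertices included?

32

The number of boundary lattice points is Σ gcd(|Δx|,|Δy|) = gcd(28,76) + gcd(19,57) + gcd(14,21) + gcd(14,9) + gcd(19,11) = 4+19+7+1+1 = 32.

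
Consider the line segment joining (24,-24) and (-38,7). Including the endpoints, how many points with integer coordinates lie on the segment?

32

The number of lattice points on a segment between lattice points is gcd(|Δx|,|Δy|) + 1 = gcd(62,31) + 1 = 31 + 1 = 32.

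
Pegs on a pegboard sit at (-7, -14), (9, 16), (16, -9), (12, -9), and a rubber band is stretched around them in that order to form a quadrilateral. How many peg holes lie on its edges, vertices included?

8

Along each edge there are gcd(|Δx|,|Δy|)+1 lattice points, so counting each shared vertex once the boundary has gcd(16,30) + gcd(7,25) + gcd(4,0) + gcd(19,5) = 2+1+4+1 = 8.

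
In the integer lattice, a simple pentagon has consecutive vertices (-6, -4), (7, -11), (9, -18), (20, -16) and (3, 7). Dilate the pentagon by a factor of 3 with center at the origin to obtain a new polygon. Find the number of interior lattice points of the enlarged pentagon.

By the shoelace formula, twice the signed area is |((-6)·(-11) − 7·(-4)) + (7·(-18) − 9·(-11)) + (9·(-16) − 20·(-18)) + (20·7 − 3·(-16)) + (3·(-4) − (-6)·7)| = 501, so the area is 501/2.
The number of boundary lattice points is Σ gcd(|Δx|,|Δy|) = gcd(13,7) + gcd(2,7) + gcd(11,2) + gcd(17,23) + gcd(9,11) = 1+1+1+1+1 = 5.
Scaling by 3 multiplies the area by 3² = 9 (so the new area is 2254.5) and multiplies the boundary lattice-point count by 3, giving 15.
By Pick's theorem, the interior count of the dilated polygon is 2254.5 − 15/2 + 1 = 2248.

2248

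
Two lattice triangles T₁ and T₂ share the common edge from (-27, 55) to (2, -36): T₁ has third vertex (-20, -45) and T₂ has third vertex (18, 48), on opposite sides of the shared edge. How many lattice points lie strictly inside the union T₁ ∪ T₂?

3075

The union is the simple quadrilateral with vertices (-27, 55), (-20, -45), (2, -36), (18, 48) in order.
The shoelace formula gives twice the area as |((-27)·(-45) − (-20)·55) + ((-20)·(-36) − 2·(-45)) + (2·48 − 18·(-36)) + (18·55 − (-27)·48)| = 6155, so the area is 6155/2.
Summing gcd(|Δx|,|Δy|) over the edges gives the boundary count: gcd(7,100) + gcd(22,9) + gcd(16,84) + gcd(45,7) = 1+1+4+1 = 7.
By Pick's theorem I = A − B/2 + 1 = 6155/2 − 7/2 + 1 = 3075.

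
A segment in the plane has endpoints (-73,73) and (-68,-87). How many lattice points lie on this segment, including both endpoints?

6

The number of lattice points on a segment between lattice points is gcd(|Δx|,|Δy|) + 1 = gcd(5,160) + 1 = 5 + 1 = 6.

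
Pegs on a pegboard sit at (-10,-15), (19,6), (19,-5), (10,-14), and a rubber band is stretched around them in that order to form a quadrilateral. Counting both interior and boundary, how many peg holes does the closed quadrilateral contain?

257

The shoelace formula gives twice the area as |[(-10)·6 − 19·(-15)] + [19·(-5) − 19·6] + [19·(-14) − 10·(-5)] + [10·(-15) − (-10)·(-14)]| = 490, so the area is 245.
Summing gcd(|Δx|,|Δy|) over the edges gives the boundary count: gcd(29,21) + gcd(0,11) + gcd(9,9) + gcd(20,1) = 1+11+9+1 = 22.
Pick's theorem gives I = A − B/2 + 1 = 245 − 22/2 + 1 = 235, so the closed region contains I + B = 235 + 22 = 257 lattice points.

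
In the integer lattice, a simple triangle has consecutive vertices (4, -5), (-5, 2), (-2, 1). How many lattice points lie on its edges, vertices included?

8

Summing gcd(|Δx|,|Δy|) over the edges gives the boundary count: gcd(9,7) + gcd(3,1) + gcd(6,6) = 1+1+6 = 8.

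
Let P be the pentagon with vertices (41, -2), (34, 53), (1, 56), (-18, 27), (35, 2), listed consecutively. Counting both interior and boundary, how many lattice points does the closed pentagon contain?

2002

By the shoelace formula, twice the signed area is |(41·53 − 34·(-2)) + (34·56 − 1·53) + (1·27 − (-18)·56) + ((-18)·2 − 35·27) + (35·(-2) − 41·2)| = 3994, so the area is 1997.
Summing gcd(|Δx|,|Δy|) over the edges gives the boundary count: gcd(7,55) + gcd(33,3) + gcd(19,29) + gcd(53,25) + gcd(6,4) = 1+3+1+1+2 = 8.
Pick's theorem gives I = A − B/2 + 1 = 1997 − 8/2 + 1 = 1994, so the closed region contains I + B = 1994 + 8 = 2002 lattice points.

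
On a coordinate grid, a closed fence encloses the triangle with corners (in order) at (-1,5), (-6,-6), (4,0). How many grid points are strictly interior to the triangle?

The shoelace formula gives twice the area as |[(-1)·(-6) − (-6)·5] + [(-6)·0 − 4·(-6)] + [4·5 − (-1)·0]| = 80, so the area is 40.
Along each edge there are gcd(|Δx|,|Δy|)+1 lattice points, so counting each shared vertex once the boundary has gcd(5,11) + gcd(10,6) + gcd(5,5) = 1+2+5 = 8.
By Pick's theorem A = I + B/2 − 1, so I = 40 − 8/2 + 1 = 37.

37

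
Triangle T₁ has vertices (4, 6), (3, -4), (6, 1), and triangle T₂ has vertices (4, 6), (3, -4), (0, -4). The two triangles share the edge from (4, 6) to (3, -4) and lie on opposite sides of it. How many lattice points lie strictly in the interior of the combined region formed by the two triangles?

The union is the simple quadrilateral with vertices (4, 6), (6, 1), (3, -4), (0, -4) in order.
By the shoelace formula, twice the signed area is |(4·1 − 6·6) + (6·(-4) − 3·1) + (3·(-4) − 0·(-4)) + (0·6 − 4·(-4))| = 55, so the area is 55/2.
Along each edge there are gcd(|Δx|,|Δy|)+1 lattice points, so counting each shared vertex once the boundary has gcd(2,5) + gcd(3,5) + gcd(3,0) + gcd(4,10) = 1+1+3+2 = 7.
By Pick's theorem I = A − B/2 + 1 = 55/2 − 7/2 + 1 = 25.

25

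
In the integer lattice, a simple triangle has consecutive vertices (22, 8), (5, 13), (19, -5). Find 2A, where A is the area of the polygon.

By the shoelace formula, twice the signed area is |(22·13 − 5·8) + (5·(-5) − 19·13) + (19·8 − 22·(-5))| = 236, so the area is 118.

236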